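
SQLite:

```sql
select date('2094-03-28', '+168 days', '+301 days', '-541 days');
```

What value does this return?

Applying '+168 days' to 2094-03-28: counting 168 days forward gives 2094-09-12.
Applying '+301 days' to 2094-09-12: counting 301 days forward gives 2095-07-10.
Applying '-541 days' to 2095-07-10: counting 541 days back gives 2094-01-15.

2094-01-15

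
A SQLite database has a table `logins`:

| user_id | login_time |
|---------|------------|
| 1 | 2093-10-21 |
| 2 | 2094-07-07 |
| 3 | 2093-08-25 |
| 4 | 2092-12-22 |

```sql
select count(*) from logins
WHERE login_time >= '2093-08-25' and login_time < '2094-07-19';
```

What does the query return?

Rows in [2093-08-25, 2094-07-19): 2093-10-21, 2094-07-07, 2093-08-25 → 3 rows.

3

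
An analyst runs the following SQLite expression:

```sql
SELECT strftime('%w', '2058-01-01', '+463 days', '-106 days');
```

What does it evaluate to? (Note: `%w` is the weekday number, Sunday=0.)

First apply '+463 days', '-106 days': 2058-01-01 → 2058-12-24.
2058-12-24 is a Tuesday; with Sunday=0 that is 2.

2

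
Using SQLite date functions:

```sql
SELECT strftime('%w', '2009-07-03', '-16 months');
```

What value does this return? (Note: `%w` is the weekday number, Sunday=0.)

1

First apply '-16 months': 2009-07-03 → 2008-03-03.
2008-03-03 is a Monday; with Sunday=0 that is 1.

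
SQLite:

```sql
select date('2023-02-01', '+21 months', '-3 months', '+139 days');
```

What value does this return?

Adding +21 months to 2023-02-01 gives 2024-11-01.
Adding -3 months to 2024-11-01 gives 2024-08-01.
Applying '+139 days' to 2024-08-01: counting 139 days forward gives 2024-12-18.

2024-12-18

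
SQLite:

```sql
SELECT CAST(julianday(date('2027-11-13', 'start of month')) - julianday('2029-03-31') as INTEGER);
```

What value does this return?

`start of month` rewinds 2027-11-13 to 2027-11-01.
29 days remain in November 2027 after the 1st (30 − 1).
Full months from December 2027 through February 2029 contribute their day counts.
Then 31 days into March 2029.
Total: 29 + 31 + 31 + 29 + 31 + 30 + 31 + 30 + 31 + 31 + 30 + 31 + 30 + 31 + 31 + 28 + 31 = 516.
The subtraction is earlier − later, so the result is −516 → -516.

-516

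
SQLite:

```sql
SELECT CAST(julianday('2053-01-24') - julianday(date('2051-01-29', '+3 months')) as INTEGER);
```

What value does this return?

636

Adding +3 months to 2051-01-29 gives 2051-04-29.
1 day remains in April 2051 after the 29th (30 − 29).
Full months from May 2051 through December 2052 contribute their day counts.
Then 24 days into January 2053.
Total: 1 + 31 + 30 + 31 + 31 + 30 + 31 + 30 + 31 + 31 + 29 + 31 + 30 + 31 + 30 + 31 + 31 + 30 + 31 + 30 + 31 + 24 = 636.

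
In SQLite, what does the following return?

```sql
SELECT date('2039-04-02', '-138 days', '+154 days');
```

Applying '-138 days' to 2039-04-02: counting 138 days back gives 2038-11-15.
Applying '+154 days' to 2038-11-15: counting 154 days forward gives 2039-04-18.

2039-04-18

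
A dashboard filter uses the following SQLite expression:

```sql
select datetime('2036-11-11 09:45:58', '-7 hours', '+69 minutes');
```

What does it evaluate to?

-7 hours from 2036-11-11 09:45:58 is 2036-11-11 02:45:58.
69 minutes = 1h 9m; +69 minutes from 2036-11-11 02:45:58 is 2036-11-11 03:54:58.

2036-11-11 03:54:58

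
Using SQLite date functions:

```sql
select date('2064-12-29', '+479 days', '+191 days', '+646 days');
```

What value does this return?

Applying '+479 days' to 2064-12-29: counting 479 days forward gives 2066-04-22.
Applying '+191 days' to 2066-04-22: counting 191 days forward gives 2066-10-30.
Applying '+646 days' to 2066-10-30: counting 646 days forward gives 2068-08-06.

2068-08-06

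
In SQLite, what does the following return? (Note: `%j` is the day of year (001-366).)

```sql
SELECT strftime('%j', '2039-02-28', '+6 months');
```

First apply '+6 months': 2039-02-28 → 2039-08-28.
Day-of-year for 2039-08-28: days since 2039-01-01 inclusive = 240, zero-padded to 240.

240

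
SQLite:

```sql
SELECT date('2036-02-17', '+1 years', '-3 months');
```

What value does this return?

2036-11-17

Adding +1 year to 2036-02-17 gives 2037-02-17.
Adding -3 months to 2037-02-17 gives 2036-11-17.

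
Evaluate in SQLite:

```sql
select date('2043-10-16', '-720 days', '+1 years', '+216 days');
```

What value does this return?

2043-05-30

Applying '-720 days' to 2043-10-16: counting 720 days back gives 2041-10-26.
Adding +1 year to 2041-10-26 gives 2042-10-26.
Applying '+216 days' to 2042-10-26: counting 216 days forward gives 2043-05-30.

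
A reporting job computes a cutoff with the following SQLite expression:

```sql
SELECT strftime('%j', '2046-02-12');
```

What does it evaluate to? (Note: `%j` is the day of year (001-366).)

043

Day-of-year for 2046-02-12: days since 2046-01-01 inclusive = 43, zero-padded to 043.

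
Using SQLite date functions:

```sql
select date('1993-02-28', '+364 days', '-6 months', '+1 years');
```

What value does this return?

1994-08-27

Applying '+364 days' to 1993-02-28: counting 364 days forward gives 1994-02-27.
Adding -6 months to 1994-02-27 gives 1993-08-27.
Adding +1 year to 1993-08-27 gives 1994-08-27.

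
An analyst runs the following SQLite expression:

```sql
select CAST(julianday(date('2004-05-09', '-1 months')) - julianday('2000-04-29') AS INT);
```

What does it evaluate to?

1441

Adding -1 month to 2004-05-09 gives 2004-04-09.
1 day remains in April 2000 after the 29th (30 − 29).
Full months from May 2000 through March 2004 contribute their day counts.
Then 9 days into April 2004.
Total: 1 + 31 + 30 + 31 + 31 + 30 + 31 + 30 + 31 + 31 + 28 + 31 + 30 + 31 + 30 + 31 + 31 + 30 + 31 + 30 + 31 + 31 + 28 + 31 + 30 + 31 + 30 + 31 + 31 + 30 + 31 + 30 + 31 + 31 + 28 + 31 + 30 + 31 + 30 + 31 + 31 + 30 + 31 + 30 + 31 + 31 + 29 + 31 + 9 = 1441.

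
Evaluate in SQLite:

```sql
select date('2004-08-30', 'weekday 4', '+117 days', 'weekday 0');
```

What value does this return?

`weekday 4` advances to the next Thursday; 2004-08-30 is a Monday, so it moves forward to 2004-09-02.
Applying '+117 days' to 2004-09-02: counting 117 days forward gives 2004-12-28.
`weekday 0` advances to the next Sunday; 2004-12-28 is a Tuesday, so it moves forward to 2005-01-02.

2005-01-02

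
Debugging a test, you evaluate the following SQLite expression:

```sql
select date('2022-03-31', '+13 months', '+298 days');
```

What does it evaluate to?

2024-02-23

Adding +13 months to 2022-03-31 targets 2023-04-31. April 2023 has only 30 days, so SQLite normalizes the 1-day overflow forward to 2023-05-01.
Applying '+298 days' to 2023-05-01: counting 298 days forward gives 2024-02-23.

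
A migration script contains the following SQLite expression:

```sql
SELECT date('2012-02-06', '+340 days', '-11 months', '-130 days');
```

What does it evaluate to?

Applying '+340 days' to 2012-02-06: counting 340 days forward gives 2013-01-11.
Adding -11 months to 2013-01-11 gives 2012-02-11.
Applying '-130 days' to 2012-02-11: counting 130 days back gives 2011-10-04.

2011-10-04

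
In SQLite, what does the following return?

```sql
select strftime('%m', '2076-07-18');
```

07

`%m` extracts the 2-digit month (01-12): 07.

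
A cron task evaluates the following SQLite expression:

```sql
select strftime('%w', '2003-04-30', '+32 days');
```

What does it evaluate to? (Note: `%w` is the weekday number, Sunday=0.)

First apply '+32 days': 2003-04-30 → 2003-06-01.
2003-06-01 is a Sunday; with Sunday=0 that is 0.

0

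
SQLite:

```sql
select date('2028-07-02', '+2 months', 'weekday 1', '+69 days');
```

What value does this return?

2028-11-12

Adding +2 months to 2028-07-02 gives 2028-09-02.
`weekday 1` advances to the next Monday; 2028-09-02 is a Saturday, so it moves forward to 2028-09-04.
Applying '+69 days' to 2028-09-04: counting 69 days forward gives 2028-11-12.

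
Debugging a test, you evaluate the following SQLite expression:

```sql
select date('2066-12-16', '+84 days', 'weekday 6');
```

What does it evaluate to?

Applying '+84 days' to 2066-12-16: counting 84 days forward gives 2067-03-10.
`weekday 6` advances to the next Saturday; 2067-03-10 is a Thursday, so it moves forward to 2067-03-12.

2067-03-12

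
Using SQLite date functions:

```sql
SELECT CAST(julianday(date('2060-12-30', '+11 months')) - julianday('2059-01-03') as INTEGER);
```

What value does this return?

1062

Adding +11 months to 2060-12-30 gives 2061-11-30.
28 days remain in January 2059 after the 3rd (31 − 3).
Full months from February 2059 through October 2061 contribute their day counts.
Then 30 days into November 2061.
Total: 28 + 28 + 31 + 30 + 31 + 30 + 31 + 31 + 30 + 31 + 30 + 31 + 31 + 29 + 31 + 30 + 31 + 30 + 31 + 31 + 30 + 31 + 30 + 31 + 31 + 28 + 31 + 30 + 31 + 30 + 31 + 31 + 30 + 31 + 30 = 1062.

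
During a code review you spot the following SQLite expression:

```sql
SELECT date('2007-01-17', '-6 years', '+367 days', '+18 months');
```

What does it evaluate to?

2003-07-19

Adding -6 years to 2007-01-17 gives 2001-01-17.
Applying '+367 days' to 2001-01-17: counting 367 days forward gives 2002-01-19.
Adding +18 months to 2002-01-19 gives 2003-07-19.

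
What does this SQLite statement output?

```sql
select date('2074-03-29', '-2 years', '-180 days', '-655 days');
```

2069-12-15

Adding -2 years to 2074-03-29 gives 2072-03-29.
Applying '-180 days' to 2072-03-29: counting 180 days back gives 2071-10-01.
Applying '-655 days' to 2071-10-01: counting 655 days back gives 2069-12-15.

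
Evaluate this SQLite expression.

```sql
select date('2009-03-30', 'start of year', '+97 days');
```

2009-04-08

`start of year` rewinds 2009-03-30 to 2009-01-01.
Applying '+97 days' to 2009-01-01: counting 97 days forward gives 2009-04-08.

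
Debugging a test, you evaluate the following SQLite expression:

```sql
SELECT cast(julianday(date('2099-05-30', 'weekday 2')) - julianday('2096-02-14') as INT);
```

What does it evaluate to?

1204

`weekday 2` advances to the next Tuesday; 2099-05-30 is a Saturday, so it moves forward to 2099-06-02.
15 days remain in February 2096 after the 14th (29 − 14).
Full months from March 2096 through May 2099 contribute their day counts.
Then 2 days into June 2099.
Total: 15 + 31 + 30 + 31 + 30 + 31 + 31 + 30 + 31 + 30 + 31 + 31 + 28 + 31 + 30 + 31 + 30 + 31 + 31 + 30 + 31 + 30 + 31 + 31 + 28 + 31 + 30 + 31 + 30 + 31 + 31 + 30 + 31 + 30 + 31 + 31 + 28 + 31 + 30 + 31 + 2 = 1204.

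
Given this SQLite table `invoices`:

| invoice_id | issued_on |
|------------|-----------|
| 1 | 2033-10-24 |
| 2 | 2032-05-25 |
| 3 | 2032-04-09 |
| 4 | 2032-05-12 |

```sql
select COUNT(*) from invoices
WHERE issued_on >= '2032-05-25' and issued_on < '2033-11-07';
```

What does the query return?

2

Rows in [2032-05-25, 2033-11-07): 2033-10-24, 2032-05-25 → 2 rows.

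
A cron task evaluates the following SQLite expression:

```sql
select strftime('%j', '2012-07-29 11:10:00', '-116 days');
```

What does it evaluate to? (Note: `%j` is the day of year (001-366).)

First apply '-116 days': 2012-07-29 11:10:00 → 2012-04-04 11:10:00.
Day-of-year for 2012-04-04: days since 2012-01-01 inclusive = 95, zero-padded to 095.

095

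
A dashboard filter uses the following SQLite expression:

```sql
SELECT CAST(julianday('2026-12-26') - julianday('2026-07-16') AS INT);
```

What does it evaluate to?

15 days remain in July 2026 after the 16th (31 − 16).
August 2026: 31 days.
September 2026: 30 days.
October 2026: 31 days.
November 2026: 30 days.
Then 26 days into December 2026.
Total: 15 + 31 + 30 + 31 + 30 + 26 = 163.

163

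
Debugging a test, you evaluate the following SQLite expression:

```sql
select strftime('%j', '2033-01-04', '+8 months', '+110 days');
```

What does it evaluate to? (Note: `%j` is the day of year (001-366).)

357

First apply '+8 months', '+110 days': 2033-01-04 → 2033-12-23.
Day-of-year for 2033-12-23: days since 2033-01-01 inclusive = 357, zero-padded to 357.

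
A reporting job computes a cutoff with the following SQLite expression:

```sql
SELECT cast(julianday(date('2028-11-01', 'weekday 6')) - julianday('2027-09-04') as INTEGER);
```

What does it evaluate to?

427

`weekday 6` advances to the next Saturday; 2028-11-01 is a Wednesday, so it moves forward to 2028-11-04.
26 days remain in September 2027 after the 4th (30 − 4).
Full months from October 2027 through October 2028 contribute their day counts.
Then 4 days into November 2028.
Total: 26 + 31 + 30 + 31 + 31 + 29 + 31 + 30 + 31 + 30 + 31 + 31 + 30 + 31 + 4 = 427.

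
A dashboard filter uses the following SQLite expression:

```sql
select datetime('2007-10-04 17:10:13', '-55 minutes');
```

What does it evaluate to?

2007-10-04 16:15:13

-55 minutes from 2007-10-04 17:10:13 is 2007-10-04 16:15:13.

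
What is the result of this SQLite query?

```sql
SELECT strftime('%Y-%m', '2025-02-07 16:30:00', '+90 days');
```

2025-05

First apply '+90 days': 2025-02-07 16:30:00 → 2025-05-08 16:30:00.
`%Y-%m` extracts the year-month: 2025-05.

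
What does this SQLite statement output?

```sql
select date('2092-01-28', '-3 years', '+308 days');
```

Adding -3 years to 2092-01-28 gives 2089-01-28.
Applying '+308 days' to 2089-01-28: counting 308 days forward gives 2089-12-02.

2089-12-02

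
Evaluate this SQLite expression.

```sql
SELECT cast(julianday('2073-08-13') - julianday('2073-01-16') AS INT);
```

209

15 days remain in January 2073 after the 16th (31 − 16).
Full months from February 2073 through July 2073 contribute their day counts.
Then 13 days into August 2073.
Total: 15 + 28 + 31 + 30 + 31 + 30 + 31 + 13 = 209.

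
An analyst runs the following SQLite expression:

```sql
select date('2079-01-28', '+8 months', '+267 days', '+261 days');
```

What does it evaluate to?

2081-03-09

Adding +8 months to 2079-01-28 gives 2079-09-28.
Applying '+267 days' to 2079-09-28: counting 267 days forward gives 2080-06-21.
Applying '+261 days' to 2080-06-21: counting 261 days forward gives 2081-03-09.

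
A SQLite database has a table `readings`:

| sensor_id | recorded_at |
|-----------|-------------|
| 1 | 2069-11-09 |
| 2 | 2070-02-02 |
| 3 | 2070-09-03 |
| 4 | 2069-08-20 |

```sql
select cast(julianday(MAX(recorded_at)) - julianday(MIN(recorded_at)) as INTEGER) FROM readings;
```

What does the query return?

379

MIN = 2069-08-20, MAX = 2070-09-03.
11 days remain in August 2069 after the 20th (31 − 20).
Full months from September 2069 through August 2070 contribute their day counts.
Then 3 days into September 2070.
Total: 11 + 30 + 31 + 30 + 31 + 31 + 28 + 31 + 30 + 31 + 30 + 31 + 31 + 3 = 379.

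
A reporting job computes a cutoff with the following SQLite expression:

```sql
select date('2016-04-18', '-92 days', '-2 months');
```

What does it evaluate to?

2015-11-17

Applying '-92 days' to 2016-04-18: counting 92 days back gives 2016-01-17.
Adding -2 months to 2016-01-17 gives 2015-11-17.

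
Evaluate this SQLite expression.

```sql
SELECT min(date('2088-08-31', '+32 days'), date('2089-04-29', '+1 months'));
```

2088-10-02

date('2088-08-31', '+32 days') → 2088-10-02.
date('2089-04-29', '+1 months') → 2089-05-29.
Earlier of the two is 2088-10-02.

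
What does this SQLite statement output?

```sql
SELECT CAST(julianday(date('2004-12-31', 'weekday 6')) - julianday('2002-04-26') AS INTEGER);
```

`weekday 6` advances to the next Saturday; 2004-12-31 is a Friday, so it moves forward to 2005-01-01.
4 days remain in April 2002 after the 26th (30 − 26).
Full months from May 2002 through December 2004 contribute their day counts.
Then 1 day into January 2005.
Total: 4 + 31 + 30 + 31 + 31 + 30 + 31 + 30 + 31 + 31 + 28 + 31 + 30 + 31 + 30 + 31 + 31 + 30 + 31 + 30 + 31 + 31 + 29 + 31 + 30 + 31 + 30 + 31 + 31 + 30 + 31 + 30 + 31 + 1 = 981.

981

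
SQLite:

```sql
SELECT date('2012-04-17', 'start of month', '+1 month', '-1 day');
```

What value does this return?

2012-04-30

`start of month` rewinds 2012-04-17 to 2012-04-01.
Adding +1 month to 2012-04-01 gives 2012-05-01.
Going back 1 day from 2012-05-01 reaches 2012-04-30 (last day of April, 30 days).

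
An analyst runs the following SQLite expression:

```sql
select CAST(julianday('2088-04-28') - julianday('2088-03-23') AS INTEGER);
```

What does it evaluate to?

8 days remain in March 2088 after the 23rd (31 − 23).
Then 28 days into April 2088.
Total: 8 + 28 = 36.

36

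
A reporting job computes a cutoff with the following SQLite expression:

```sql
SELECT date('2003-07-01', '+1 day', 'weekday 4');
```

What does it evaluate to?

Advancing 1 more day within July lands on 2003-07-02.
`weekday 4` advances to the next Thursday; 2003-07-02 is a Wednesday, so it moves forward to 2003-07-03.

2003-07-03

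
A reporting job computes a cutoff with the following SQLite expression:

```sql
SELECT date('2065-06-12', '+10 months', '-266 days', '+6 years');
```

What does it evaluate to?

Adding +10 months to 2065-06-12 gives 2066-04-12.
Applying '-266 days' to 2066-04-12: counting 266 days back gives 2065-07-20.
Adding +6 years to 2065-07-20 gives 2071-07-20.

2071-07-20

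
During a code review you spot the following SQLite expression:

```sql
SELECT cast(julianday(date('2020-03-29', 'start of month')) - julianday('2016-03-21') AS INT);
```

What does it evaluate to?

1441

`start of month` rewinds 2020-03-29 to 2020-03-01.
10 days remain in March 2016 after the 21st (31 − 21).
Full months from April 2016 through February 2020 contribute their day counts.
Then 1 day into March 2020.
Total: 10 + 30 + 31 + 30 + 31 + 31 + 30 + 31 + 30 + 31 + 31 + 28 + 31 + 30 + 31 + 30 + 31 + 31 + 30 + 31 + 30 + 31 + 31 + 28 + 31 + 30 + 31 + 30 + 31 + 31 + 30 + 31 + 30 + 31 + 31 + 28 + 31 + 30 + 31 + 30 + 31 + 31 + 30 + 31 + 30 + 31 + 31 + 29 + 1 = 1441.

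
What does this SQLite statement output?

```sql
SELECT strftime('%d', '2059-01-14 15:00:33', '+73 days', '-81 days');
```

06

First apply '+73 days', '-81 days': 2059-01-14 15:00:33 → 2059-01-06 15:00:33.
`%d` extracts the 2-digit day of month: 06.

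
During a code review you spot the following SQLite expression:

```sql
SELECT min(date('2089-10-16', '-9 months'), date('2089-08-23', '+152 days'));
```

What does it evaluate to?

date('2089-10-16', '-9 months') → 2089-01-16.
date('2089-08-23', '+152 days') → 2090-01-22.
Earlier of the two is 2089-01-16.

2089-01-16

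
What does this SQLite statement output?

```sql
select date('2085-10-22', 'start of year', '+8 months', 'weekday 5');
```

`start of year` rewinds 2085-10-22 to 2085-01-01.
Adding +8 months to 2085-01-01 gives 2085-09-01.
`weekday 5` advances to the next Friday; 2085-09-01 is a Saturday, so it moves forward to 2085-09-07.

2085-09-07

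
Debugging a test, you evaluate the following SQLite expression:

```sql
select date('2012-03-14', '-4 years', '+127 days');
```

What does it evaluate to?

2008-07-19

Adding -4 years to 2012-03-14 gives 2008-03-14.
Applying '+127 days' to 2008-03-14: counting 127 days forward gives 2008-07-19.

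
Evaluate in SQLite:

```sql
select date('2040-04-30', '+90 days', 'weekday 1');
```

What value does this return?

2040-07-30

Applying '+90 days' to 2040-04-30: counting 90 days forward gives 2040-07-29.
`weekday 1` advances to the next Monday; 2040-07-29 is a Sunday, so it moves forward to 2040-07-30.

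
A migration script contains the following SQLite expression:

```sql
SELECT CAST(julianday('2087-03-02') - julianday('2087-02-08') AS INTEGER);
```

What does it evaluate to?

22

20 days remain in February 2087 after the 8th (28 − 8).
Then 2 days into March 2087.
Total: 20 + 2 = 22.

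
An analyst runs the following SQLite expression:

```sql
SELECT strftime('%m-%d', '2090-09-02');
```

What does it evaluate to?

09-02

`%m-%d` extracts the month-day: 09-02.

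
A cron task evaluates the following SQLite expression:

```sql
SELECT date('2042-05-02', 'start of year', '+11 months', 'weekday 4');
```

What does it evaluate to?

`start of year` rewinds 2042-05-02 to 2042-01-01.
Adding +11 months to 2042-01-01 gives 2042-12-01.
`weekday 4` advances to the next Thursday; 2042-12-01 is a Monday, so it moves forward to 2042-12-04.

2042-12-04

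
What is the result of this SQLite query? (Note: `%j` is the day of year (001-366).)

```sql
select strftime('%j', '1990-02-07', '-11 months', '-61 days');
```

005

First apply '-11 months', '-61 days': 1990-02-07 → 1989-01-05.
Day-of-year for 1989-01-05: days since 1989-01-01 inclusive = 5, zero-padded to 005.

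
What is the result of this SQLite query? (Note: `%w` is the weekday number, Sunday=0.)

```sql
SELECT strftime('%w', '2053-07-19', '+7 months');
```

4

First apply '+7 months': 2053-07-19 → 2054-02-19.
2054-02-19 is a Thursday; with Sunday=0 that is 4.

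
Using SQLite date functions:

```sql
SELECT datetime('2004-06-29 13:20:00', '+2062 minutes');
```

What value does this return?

2004-06-30 23:42:00

2062 minutes = 34h 22m; +2062 minutes from 2004-06-29 13:20:00 is 2004-06-30 23:42:00 (crosses midnight).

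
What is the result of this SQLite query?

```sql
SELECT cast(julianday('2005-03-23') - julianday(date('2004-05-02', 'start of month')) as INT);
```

`start of month` rewinds 2004-05-02 to 2004-05-01.
30 days remain in May 2004 after the 1st (31 − 1).
Full months from June 2004 through February 2005 contribute their day counts.
Then 23 days into March 2005.
Total: 30 + 30 + 31 + 31 + 30 + 31 + 30 + 31 + 31 + 28 + 23 = 326.

326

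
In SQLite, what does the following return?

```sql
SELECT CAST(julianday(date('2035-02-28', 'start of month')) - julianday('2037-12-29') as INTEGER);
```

-1062

`start of month` rewinds 2035-02-28 to 2035-02-01.
27 days remain in February 2035 after the 1st (28 − 1).
Full months from March 2035 through November 2037 contribute their day counts.
Then 29 days into December 2037.
Total: 27 + 31 + 30 + 31 + 30 + 31 + 31 + 30 + 31 + 30 + 31 + 31 + 29 + 31 + 30 + 31 + 30 + 31 + 31 + 30 + 31 + 30 + 31 + 31 + 28 + 31 + 30 + 31 + 30 + 31 + 31 + 30 + 31 + 30 + 29 = 1062.
The subtraction is earlier − later, so the result is −1062 → -1062.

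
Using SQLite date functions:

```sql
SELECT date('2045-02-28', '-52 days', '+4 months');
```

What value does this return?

2045-05-07

Applying '-52 days' to 2045-02-28: counting 52 days back gives 2045-01-07.
Adding +4 months to 2045-01-07 gives 2045-05-07.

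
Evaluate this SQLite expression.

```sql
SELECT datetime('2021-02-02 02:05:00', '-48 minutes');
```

2021-02-02 01:17:00

-48 minutes from 2021-02-02 02:05:00 is 2021-02-02 01:17:00.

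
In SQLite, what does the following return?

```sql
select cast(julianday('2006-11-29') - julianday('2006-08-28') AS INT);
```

3 days remain in August 2006 after the 28th (31 − 28).
September 2006: 30 days.
October 2006: 31 days.
Then 29 days into November 2006.
Total: 3 + 30 + 31 + 29 = 93.

93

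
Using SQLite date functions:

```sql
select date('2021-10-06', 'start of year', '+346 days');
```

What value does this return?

2021-12-13

`start of year` rewinds 2021-10-06 to 2021-01-01.
Applying '+346 days' to 2021-01-01: counting 346 days forward gives 2021-12-13.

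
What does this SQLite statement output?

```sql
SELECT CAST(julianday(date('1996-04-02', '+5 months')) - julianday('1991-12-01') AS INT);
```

1737

Adding +5 months to 1996-04-02 gives 1996-09-02.
30 days remain in December 1991 after the 1st (31 − 1).
Full months from January 1992 through August 1996 contribute their day counts.
Then 2 days into September 1996.
Total: 30 + 31 + 29 + 31 + 30 + 31 + 30 + 31 + 31 + 30 + 31 + 30 + 31 + 31 + 28 + 31 + 30 + 31 + 30 + 31 + 31 + 30 + 31 + 30 + 31 + 31 + 28 + 31 + 30 + 31 + 30 + 31 + 31 + 30 + 31 + 30 + 31 + 31 + 28 + 31 + 30 + 31 + 30 + 31 + 31 + 30 + 31 + 30 + 31 + 31 + 29 + 31 + 30 + 31 + 30 + 31 + 31 + 2 = 1737.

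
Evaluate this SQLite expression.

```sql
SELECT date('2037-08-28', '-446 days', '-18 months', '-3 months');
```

2034-09-08

Applying '-446 days' to 2037-08-28: counting 446 days back gives 2036-06-08.
Adding -18 months to 2036-06-08 gives 2034-12-08.
Adding -3 months to 2034-12-08 gives 2034-09-08.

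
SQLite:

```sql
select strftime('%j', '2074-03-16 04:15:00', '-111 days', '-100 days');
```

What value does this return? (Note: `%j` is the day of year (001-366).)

229

First apply '-111 days', '-100 days': 2074-03-16 04:15:00 → 2073-08-17 04:15:00.
Day-of-year for 2073-08-17: days since 2073-01-01 inclusive = 229, zero-padded to 229.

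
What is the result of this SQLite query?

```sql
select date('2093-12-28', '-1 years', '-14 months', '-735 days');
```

2089-10-23

Adding -1 year to 2093-12-28 gives 2092-12-28.
Adding -14 months to 2092-12-28 gives 2091-10-28.
Applying '-735 days' to 2091-10-28: counting 735 days back gives 2089-10-23.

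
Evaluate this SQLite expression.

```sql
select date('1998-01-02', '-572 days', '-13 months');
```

Applying '-572 days' to 1998-01-02: counting 572 days back gives 1996-06-09.
Adding -13 months to 1996-06-09 gives 1995-05-09.

1995-05-09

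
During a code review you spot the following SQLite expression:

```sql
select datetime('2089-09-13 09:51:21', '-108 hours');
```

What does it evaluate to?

-108 hours from 2089-09-13 09:51:21 is 2089-09-08 21:51:21 (crosses midnight).

2089-09-08 21:51:21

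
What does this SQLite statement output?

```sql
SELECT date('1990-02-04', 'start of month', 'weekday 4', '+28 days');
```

1990-03-01

`start of month` rewinds 1990-02-04 to 1990-02-01.
`weekday 4` advances to the next Thursday; 1990-02-01 is already a Thursday, so it stays at 1990-02-01.
February 1990 has 28 days; 27 remain after the 1st, so 28 days reach 1990-03-01.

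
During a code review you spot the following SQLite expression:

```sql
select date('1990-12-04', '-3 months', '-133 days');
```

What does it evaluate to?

Adding -3 months to 1990-12-04 gives 1990-09-04.
Applying '-133 days' to 1990-09-04: counting 133 days back gives 1990-04-24.

1990-04-24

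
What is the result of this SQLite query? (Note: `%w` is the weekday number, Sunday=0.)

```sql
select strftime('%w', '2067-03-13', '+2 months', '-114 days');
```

First apply '+2 months', '-114 days': 2067-03-13 → 2067-01-19.
2067-01-19 is a Wednesday; with Sunday=0 that is 3.

3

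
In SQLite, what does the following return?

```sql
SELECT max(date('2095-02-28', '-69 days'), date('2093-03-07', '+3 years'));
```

date('2095-02-28', '-69 days') → 2094-12-21.
date('2093-03-07', '+3 years') → 2096-03-07.
Later of the two is 2096-03-07.

2096-03-07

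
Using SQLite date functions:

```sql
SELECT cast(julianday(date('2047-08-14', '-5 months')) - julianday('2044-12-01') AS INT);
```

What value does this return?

Adding -5 months to 2047-08-14 gives 2047-03-14.
30 days remain in December 2044 after the 1st (31 − 1).
Full months from January 2045 through February 2047 contribute their day counts.
Then 14 days into March 2047.
Total: 30 + 31 + 28 + 31 + 30 + 31 + 30 + 31 + 31 + 30 + 31 + 30 + 31 + 31 + 28 + 31 + 30 + 31 + 30 + 31 + 31 + 30 + 31 + 30 + 31 + 31 + 28 + 14 = 833.

833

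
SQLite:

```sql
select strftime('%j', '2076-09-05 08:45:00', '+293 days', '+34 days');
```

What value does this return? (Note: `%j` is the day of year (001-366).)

First apply '+293 days', '+34 days': 2076-09-05 08:45:00 → 2077-07-29 08:45:00.
Day-of-year for 2077-07-29: days since 2077-01-01 inclusive = 210, zero-padded to 210.

210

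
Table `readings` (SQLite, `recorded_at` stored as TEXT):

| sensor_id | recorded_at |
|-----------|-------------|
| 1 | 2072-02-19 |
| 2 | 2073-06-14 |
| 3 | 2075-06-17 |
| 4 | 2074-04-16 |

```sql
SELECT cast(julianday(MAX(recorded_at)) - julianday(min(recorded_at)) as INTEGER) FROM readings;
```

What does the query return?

MIN = 2072-02-19, MAX = 2075-06-17.
10 days remain in February 2072 after the 19th (29 − 19).
Full months from March 2072 through May 2075 contribute their day counts.
Then 17 days into June 2075.
Total: 10 + 31 + 30 + 31 + 30 + 31 + 31 + 30 + 31 + 30 + 31 + 31 + 28 + 31 + 30 + 31 + 30 + 31 + 31 + 30 + 31 + 30 + 31 + 31 + 28 + 31 + 30 + 31 + 30 + 31 + 31 + 30 + 31 + 30 + 31 + 31 + 28 + 31 + 30 + 31 + 17 = 1214.

1214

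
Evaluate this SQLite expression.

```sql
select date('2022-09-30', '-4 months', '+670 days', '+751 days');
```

Adding -4 months to 2022-09-30 gives 2022-05-30.
Applying '+670 days' to 2022-05-30: counting 670 days forward gives 2024-03-30.
Applying '+751 days' to 2024-03-30: counting 751 days forward gives 2026-04-20.

2026-04-20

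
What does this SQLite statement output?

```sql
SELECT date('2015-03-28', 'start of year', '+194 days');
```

2015-07-14

`start of year` rewinds 2015-03-28 to 2015-01-01.
Applying '+194 days' to 2015-01-01: counting 194 days forward gives 2015-07-14.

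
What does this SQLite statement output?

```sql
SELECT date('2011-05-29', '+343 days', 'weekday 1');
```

2012-05-07

Applying '+343 days' to 2011-05-29: counting 343 days forward gives 2012-05-06.
`weekday 1` advances to the next Monday; 2012-05-06 is a Sunday, so it moves forward to 2012-05-07.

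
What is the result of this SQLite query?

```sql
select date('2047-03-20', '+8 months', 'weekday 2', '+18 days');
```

2047-12-14

Adding +8 months to 2047-03-20 gives 2047-11-20.
`weekday 2` advances to the next Tuesday; 2047-11-20 is a Wednesday, so it moves forward to 2047-11-26.
November 2047 has 30 days; 4 remain after the 26th, so 5 days reach 2047-12-01.
Advancing 13 more days within December lands on 2047-12-14.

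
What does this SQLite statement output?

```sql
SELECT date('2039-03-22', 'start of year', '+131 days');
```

`start of year` rewinds 2039-03-22 to 2039-01-01.
Applying '+131 days' to 2039-01-01: counting 131 days forward gives 2039-05-12.

2039-05-12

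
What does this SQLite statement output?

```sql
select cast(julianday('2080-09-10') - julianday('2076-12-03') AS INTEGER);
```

28 days remain in December 2076 after the 3rd (31 − 3).
Full months from January 2077 through August 2080 contribute their day counts.
Then 10 days into September 2080.
Total: 28 + 31 + 28 + 31 + 30 + 31 + 30 + 31 + 31 + 30 + 31 + 30 + 31 + 31 + 28 + 31 + 30 + 31 + 30 + 31 + 31 + 30 + 31 + 30 + 31 + 31 + 28 + 31 + 30 + 31 + 30 + 31 + 31 + 30 + 31 + 30 + 31 + 31 + 29 + 31 + 30 + 31 + 30 + 31 + 31 + 10 = 1377.

1377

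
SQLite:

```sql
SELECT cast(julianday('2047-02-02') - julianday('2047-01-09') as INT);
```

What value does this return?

22 days remain in January 2047 after the 9th (31 − 9).
Then 2 days into February 2047.
Total: 22 + 2 = 24.

24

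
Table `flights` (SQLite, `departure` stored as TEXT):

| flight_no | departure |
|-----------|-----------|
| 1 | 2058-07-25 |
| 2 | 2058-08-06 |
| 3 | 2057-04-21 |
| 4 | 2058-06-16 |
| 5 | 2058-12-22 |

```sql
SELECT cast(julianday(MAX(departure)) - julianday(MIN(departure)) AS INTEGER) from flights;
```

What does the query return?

MIN = 2057-04-21, MAX = 2058-12-22.
9 days remain in April 2057 after the 21st (30 − 21).
Full months from May 2057 through November 2058 contribute their day counts.
Then 22 days into December 2058.
Total: 9 + 31 + 30 + 31 + 31 + 30 + 31 + 30 + 31 + 31 + 28 + 31 + 30 + 31 + 30 + 31 + 31 + 30 + 31 + 30 + 22 = 610.

610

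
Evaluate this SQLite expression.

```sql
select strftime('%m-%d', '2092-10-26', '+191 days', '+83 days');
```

First apply '+191 days', '+83 days': 2092-10-26 → 2093-07-27.
`%m-%d` extracts the month-day: 07-27.

07-27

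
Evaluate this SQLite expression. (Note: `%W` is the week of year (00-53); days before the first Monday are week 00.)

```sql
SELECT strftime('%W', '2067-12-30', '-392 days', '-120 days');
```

31

First apply '-392 days', '-120 days': 2067-12-30 → 2066-08-05.
2066-08-05 is a Thursday. SQLite's %W counts Mondays since the year started; the result is 31.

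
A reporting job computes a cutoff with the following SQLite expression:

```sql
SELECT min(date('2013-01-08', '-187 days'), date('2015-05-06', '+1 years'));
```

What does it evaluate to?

2012-07-05

date('2013-01-08', '-187 days') → 2012-07-05.
date('2015-05-06', '+1 years') → 2016-05-06.
Earlier of the two is 2012-07-05.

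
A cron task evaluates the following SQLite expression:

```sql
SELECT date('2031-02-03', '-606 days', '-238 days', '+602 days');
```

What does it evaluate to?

2030-06-06

Applying '-606 days' to 2031-02-03: counting 606 days back gives 2029-06-07.
Applying '-238 days' to 2029-06-07: counting 238 days back gives 2028-10-12.
Applying '+602 days' to 2028-10-12: counting 602 days forward gives 2030-06-06.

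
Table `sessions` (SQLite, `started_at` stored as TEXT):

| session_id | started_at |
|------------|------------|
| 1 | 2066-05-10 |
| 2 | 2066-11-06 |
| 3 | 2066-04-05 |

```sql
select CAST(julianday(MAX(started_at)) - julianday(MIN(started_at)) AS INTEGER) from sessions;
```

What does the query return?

MIN = 2066-04-05, MAX = 2066-11-06.
25 days remain in April 2066 after the 5th (30 − 5).
Full months from May 2066 through October 2066 contribute their day counts.
Then 6 days into November 2066.
Total: 25 + 31 + 30 + 31 + 31 + 30 + 31 + 6 = 215.

215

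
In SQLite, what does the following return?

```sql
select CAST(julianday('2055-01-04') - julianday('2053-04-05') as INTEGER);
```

639

25 days remain in April 2053 after the 5th (30 − 5).
Full months from May 2053 through December 2054 contribute their day counts.
Then 4 days into January 2055.
Total: 25 + 31 + 30 + 31 + 31 + 30 + 31 + 30 + 31 + 31 + 28 + 31 + 30 + 31 + 30 + 31 + 31 + 30 + 31 + 30 + 31 + 4 = 639.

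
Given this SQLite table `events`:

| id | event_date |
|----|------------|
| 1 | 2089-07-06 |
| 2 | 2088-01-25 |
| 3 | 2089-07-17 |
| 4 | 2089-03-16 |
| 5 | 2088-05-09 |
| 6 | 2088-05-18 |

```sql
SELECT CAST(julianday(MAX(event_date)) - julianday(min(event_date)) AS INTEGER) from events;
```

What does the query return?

539

MIN = 2088-01-25, MAX = 2089-07-17.
6 days remain in January 2088 after the 25th (31 − 25).
Full months from February 2088 through June 2089 contribute their day counts.
Then 17 days into July 2089.
Total: 6 + 29 + 31 + 30 + 31 + 30 + 31 + 31 + 30 + 31 + 30 + 31 + 31 + 28 + 31 + 30 + 31 + 30 + 17 = 539.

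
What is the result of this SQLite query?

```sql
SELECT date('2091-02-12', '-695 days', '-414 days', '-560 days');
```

Applying '-695 days' to 2091-02-12: counting 695 days back gives 2089-03-19.
Applying '-414 days' to 2089-03-19: counting 414 days back gives 2088-01-30.
Applying '-560 days' to 2088-01-30: counting 560 days back gives 2086-07-19.

2086-07-19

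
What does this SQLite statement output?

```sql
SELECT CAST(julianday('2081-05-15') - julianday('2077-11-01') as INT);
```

29 days remain in November 2077 after the 1st (30 − 1).
Full months from December 2077 through April 2081 contribute their day counts.
Then 15 days into May 2081.
Total: 29 + 31 + 31 + 28 + 31 + 30 + 31 + 30 + 31 + 31 + 30 + 31 + 30 + 31 + 31 + 28 + 31 + 30 + 31 + 30 + 31 + 31 + 30 + 31 + 30 + 31 + 31 + 29 + 31 + 30 + 31 + 30 + 31 + 31 + 30 + 31 + 30 + 31 + 31 + 28 + 31 + 30 + 15 = 1291.

1291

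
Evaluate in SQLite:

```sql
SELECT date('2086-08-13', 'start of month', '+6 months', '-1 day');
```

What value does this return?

`start of month` rewinds 2086-08-13 to 2086-08-01.
Adding +6 months to 2086-08-01 gives 2087-02-01.
Going back 1 day from 2087-02-01 reaches 2087-01-31 (last day of January, 31 days).

2087-01-31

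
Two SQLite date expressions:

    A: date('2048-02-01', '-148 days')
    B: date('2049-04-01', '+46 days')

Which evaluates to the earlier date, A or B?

A = 2047-09-06.
B = 2049-05-17.
A is earlier.

A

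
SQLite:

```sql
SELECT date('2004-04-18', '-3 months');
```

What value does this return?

Adding -3 months to 2004-04-18 gives 2004-01-18.

2004-01-18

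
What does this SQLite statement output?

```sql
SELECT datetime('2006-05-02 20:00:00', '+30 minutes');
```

+30 minutes from 2006-05-02 20:00:00 is 2006-05-02 20:30:00.

2006-05-02 20:30:00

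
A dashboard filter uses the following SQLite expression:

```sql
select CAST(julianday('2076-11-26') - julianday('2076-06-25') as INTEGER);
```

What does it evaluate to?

154

5 days remain in June 2076 after the 25th (30 − 25).
July 2076: 31 days.
August 2076: 31 days.
September 2076: 30 days.
October 2076: 31 days.
Then 26 days into November 2076.
Total: 5 + 31 + 31 + 30 + 31 + 26 = 154.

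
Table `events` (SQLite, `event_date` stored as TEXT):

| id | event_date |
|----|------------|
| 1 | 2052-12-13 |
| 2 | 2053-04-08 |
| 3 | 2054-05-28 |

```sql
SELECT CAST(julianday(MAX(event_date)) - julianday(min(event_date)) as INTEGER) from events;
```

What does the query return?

531

MIN = 2052-12-13, MAX = 2054-05-28.
18 days remain in December 2052 after the 13th (31 − 13).
Full months from January 2053 through April 2054 contribute their day counts.
Then 28 days into May 2054.
Total: 18 + 31 + 28 + 31 + 30 + 31 + 30 + 31 + 31 + 30 + 31 + 30 + 31 + 31 + 28 + 31 + 30 + 28 = 531.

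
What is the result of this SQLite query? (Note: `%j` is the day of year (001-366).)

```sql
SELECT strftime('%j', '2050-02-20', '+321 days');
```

007

First apply '+321 days': 2050-02-20 → 2051-01-07.
Day-of-year for 2051-01-07: days since 2051-01-01 inclusive = 7, zero-padded to 007.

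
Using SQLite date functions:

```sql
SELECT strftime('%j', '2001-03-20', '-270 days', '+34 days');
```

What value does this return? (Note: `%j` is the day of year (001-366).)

209

First apply '-270 days', '+34 days': 2001-03-20 → 2000-07-27.
Day-of-year for 2000-07-27: days since 2000-01-01 inclusive = 209, zero-padded to 209.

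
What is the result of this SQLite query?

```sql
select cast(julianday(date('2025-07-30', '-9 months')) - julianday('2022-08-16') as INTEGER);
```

806

Adding -9 months to 2025-07-30 gives 2024-10-30.
15 days remain in August 2022 after the 16th (31 − 16).
Full months from September 2022 through September 2024 contribute their day counts.
Then 30 days into October 2024.
Total: 15 + 30 + 31 + 30 + 31 + 31 + 28 + 31 + 30 + 31 + 30 + 31 + 31 + 30 + 31 + 30 + 31 + 31 + 29 + 31 + 30 + 31 + 30 + 31 + 31 + 30 + 30 = 806.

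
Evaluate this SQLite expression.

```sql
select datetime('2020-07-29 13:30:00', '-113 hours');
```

2020-07-24 20:30:00

-113 hours from 2020-07-29 13:30:00 is 2020-07-24 20:30:00 (crosses midnight).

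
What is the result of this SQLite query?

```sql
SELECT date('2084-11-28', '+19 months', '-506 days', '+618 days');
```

2086-10-18

Adding +19 months to 2084-11-28 gives 2086-06-28.
Applying '-506 days' to 2086-06-28: counting 506 days back gives 2085-02-07.
Applying '+618 days' to 2085-02-07: counting 618 days forward gives 2086-10-18.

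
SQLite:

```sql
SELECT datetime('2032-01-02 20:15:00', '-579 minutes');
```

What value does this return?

579 minutes = 9h 39m; -579 minutes from 2032-01-02 20:15:00 is 2032-01-02 10:36:00.

2032-01-02 10:36:00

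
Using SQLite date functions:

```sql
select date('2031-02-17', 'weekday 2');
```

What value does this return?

2031-02-18

`weekday 2` advances to the next Tuesday; 2031-02-17 is a Monday, so it moves forward to 2031-02-18.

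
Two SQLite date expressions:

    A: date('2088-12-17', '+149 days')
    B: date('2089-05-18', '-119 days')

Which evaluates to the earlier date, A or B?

A = 2089-05-15.
B = 2089-01-19.
B is earlier.

B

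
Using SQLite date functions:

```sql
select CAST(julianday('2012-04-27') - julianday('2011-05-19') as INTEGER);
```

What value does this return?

12 days remain in May 2011 after the 19th (31 − 19).
Full months from June 2011 through March 2012 contribute their day counts.
Then 27 days into April 2012.
Total: 12 + 30 + 31 + 31 + 30 + 31 + 30 + 31 + 31 + 29 + 31 + 27 = 344.

344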